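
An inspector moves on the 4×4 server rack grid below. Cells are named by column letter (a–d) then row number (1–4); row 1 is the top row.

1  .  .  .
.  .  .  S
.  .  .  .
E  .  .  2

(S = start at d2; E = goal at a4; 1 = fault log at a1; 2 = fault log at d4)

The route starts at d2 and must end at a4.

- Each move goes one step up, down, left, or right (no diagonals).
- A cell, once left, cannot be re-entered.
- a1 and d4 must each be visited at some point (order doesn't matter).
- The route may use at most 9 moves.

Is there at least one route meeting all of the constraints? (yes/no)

Even ignoring the no-revisit rule, getting from d2 to a4, taking the cheapest ordering d2 → d4 → a1 → a4 needs at least 2 + 6 + 3 = 11 moves (Manhattan distance per leg), which exceeds the 9-move limit.

no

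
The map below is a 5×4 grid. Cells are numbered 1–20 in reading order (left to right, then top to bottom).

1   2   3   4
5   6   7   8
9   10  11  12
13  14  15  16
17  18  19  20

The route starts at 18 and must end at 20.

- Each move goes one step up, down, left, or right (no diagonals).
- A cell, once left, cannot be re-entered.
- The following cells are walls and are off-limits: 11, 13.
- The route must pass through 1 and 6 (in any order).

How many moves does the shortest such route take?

12

Any route passes through 1 and 6 in some order between 18 and 20. Summing Manhattan distances along each leg and taking the cheapest ordering (18 → 6 → 1 → 20) gives a lower bound of 3 + 2 + 7 = 12 moves.
A route of 12 moves achieves this: 18 → 14 → 10 → 6 → 5 → 1 → 2 → 3 → 7 → 8 → 12 → 16 → 20.
Since 12 matches the lower bound, it is optimal.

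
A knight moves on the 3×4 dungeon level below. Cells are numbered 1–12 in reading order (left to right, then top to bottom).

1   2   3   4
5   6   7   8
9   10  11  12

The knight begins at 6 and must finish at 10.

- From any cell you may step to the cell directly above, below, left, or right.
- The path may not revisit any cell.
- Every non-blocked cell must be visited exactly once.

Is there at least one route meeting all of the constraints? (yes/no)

yes

One route that works: 6 → 7 → 11 → 12 → 8 → 4 → 3 → 2 → 1 → 5 → 9 → 10.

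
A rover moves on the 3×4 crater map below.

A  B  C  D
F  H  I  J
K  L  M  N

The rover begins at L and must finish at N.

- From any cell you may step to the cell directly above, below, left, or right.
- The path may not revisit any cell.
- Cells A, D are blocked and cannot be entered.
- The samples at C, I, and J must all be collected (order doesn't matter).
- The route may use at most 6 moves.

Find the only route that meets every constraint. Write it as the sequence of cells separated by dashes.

L - H - B - C - I - J - N

Any route must reach C, I, and J and still end at N within 6 moves, so the order of the required stops is forced.
Route from L: up 2 to B, right 1 to C, down 1 to I, right 1 to J, down 1 to N — 6 moves in all.
Check: all required cells visited; 6 ≤ 6 moves.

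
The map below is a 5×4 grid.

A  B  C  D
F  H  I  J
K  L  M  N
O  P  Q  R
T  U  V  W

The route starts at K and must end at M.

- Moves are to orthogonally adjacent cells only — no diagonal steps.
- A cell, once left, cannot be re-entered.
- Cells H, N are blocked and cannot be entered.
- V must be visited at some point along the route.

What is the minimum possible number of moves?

Any route passes through V somewhere between K and M. Summing Manhattan distances along the two legs (K → V → M) gives a lower bound of 4 + 2 = 6 moves.
A route of 6 moves achieves this: K → O → T → U → V → Q → M.
Since 6 matches the lower bound, it is optimal.

6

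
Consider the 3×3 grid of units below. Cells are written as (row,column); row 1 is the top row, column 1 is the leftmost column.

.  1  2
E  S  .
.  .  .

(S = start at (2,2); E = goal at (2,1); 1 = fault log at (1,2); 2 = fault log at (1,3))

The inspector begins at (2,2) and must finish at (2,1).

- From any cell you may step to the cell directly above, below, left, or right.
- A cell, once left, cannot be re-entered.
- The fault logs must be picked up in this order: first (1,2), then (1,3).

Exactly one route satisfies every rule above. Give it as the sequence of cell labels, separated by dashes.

(2,2) - (1,2) - (1,3) - (2,3) - (3,3) - (3,2) - (3,1) - (2,1)

The waypoints must appear in the order (1,2), (1,3), with no cell reused.
Route from (2,2): up 1 to (1,2), right 1 to (1,3), down 2 to (3,3), left 2 to (3,1), up 1 to (2,1) — 7 moves in all.
Check: order respected (1 at step 1, 2 at step 2).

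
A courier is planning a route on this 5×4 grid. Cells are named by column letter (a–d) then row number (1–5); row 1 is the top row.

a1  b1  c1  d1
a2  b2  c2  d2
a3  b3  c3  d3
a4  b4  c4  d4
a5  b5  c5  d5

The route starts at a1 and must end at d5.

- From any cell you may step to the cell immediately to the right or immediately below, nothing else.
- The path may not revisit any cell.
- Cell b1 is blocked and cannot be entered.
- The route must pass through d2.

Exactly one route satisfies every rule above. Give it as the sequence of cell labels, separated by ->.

a1 -> a2 -> b2 -> c2 -> d2 -> d3 -> d4 -> d5

Moves only go right or down, so the column and row indices never decrease.
Route from a1: down to a2, 3× right (reaching d2), 3× down (reaching d5) — 7 moves in all.
Check: all required cells visited.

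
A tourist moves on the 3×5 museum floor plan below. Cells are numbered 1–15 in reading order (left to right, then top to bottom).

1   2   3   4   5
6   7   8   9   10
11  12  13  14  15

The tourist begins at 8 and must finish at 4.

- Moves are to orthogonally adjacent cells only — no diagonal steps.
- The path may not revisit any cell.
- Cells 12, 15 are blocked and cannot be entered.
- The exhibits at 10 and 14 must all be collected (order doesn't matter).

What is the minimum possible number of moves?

6

Any route passes through 10 and 14 in some order between 8 and 4. Summing Manhattan distances along each leg and taking the cheapest ordering (8 → 14 → 10 → 4) gives a lower bound of 2 + 2 + 2 = 6 moves.
A route of 6 moves achieves this: 8 → 13 → 14 → 9 → 10 → 5 → 4.
Since 6 matches the lower bound, it is optimal.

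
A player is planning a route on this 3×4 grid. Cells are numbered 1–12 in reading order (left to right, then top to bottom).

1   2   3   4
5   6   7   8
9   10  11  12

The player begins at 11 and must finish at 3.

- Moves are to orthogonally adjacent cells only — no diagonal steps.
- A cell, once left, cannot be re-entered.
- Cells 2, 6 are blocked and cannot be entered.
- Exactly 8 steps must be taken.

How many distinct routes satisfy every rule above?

Need simple routes of exactly 8 moves from 11 to 3 (Manhattan distance 2, so 3 moves are spent on a detour and 3 undoing it).
No route satisfies every constraint, so the count is 0.

0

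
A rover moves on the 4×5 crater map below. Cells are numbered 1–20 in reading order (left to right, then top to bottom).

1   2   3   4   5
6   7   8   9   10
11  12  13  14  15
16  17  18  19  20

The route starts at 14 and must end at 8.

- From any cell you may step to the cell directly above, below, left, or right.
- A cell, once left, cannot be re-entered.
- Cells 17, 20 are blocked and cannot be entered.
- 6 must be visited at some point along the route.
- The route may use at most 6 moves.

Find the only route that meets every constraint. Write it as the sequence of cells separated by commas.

14, 13, 12, 11, 6, 7, 8

The 6-move cap with required stops at 6 leaves no slack for detours.
Route from 14: left 3 to 11, up 1 to 6, right 2 to 8 — 6 moves in all.
Check: all required cells visited; 6 ≤ 6 moves.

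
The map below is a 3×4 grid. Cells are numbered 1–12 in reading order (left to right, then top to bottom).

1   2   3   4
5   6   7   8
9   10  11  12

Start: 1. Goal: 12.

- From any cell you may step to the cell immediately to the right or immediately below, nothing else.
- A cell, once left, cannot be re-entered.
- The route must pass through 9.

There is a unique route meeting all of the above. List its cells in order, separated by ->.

1 -> 5 -> 9 -> 10 -> 11 -> 12

Moves only go right or down, so the column and row indices never decrease.
Route from 1: down 2 to 9, right 3 to 12 — 5 moves in all.
Check: all required cells visited.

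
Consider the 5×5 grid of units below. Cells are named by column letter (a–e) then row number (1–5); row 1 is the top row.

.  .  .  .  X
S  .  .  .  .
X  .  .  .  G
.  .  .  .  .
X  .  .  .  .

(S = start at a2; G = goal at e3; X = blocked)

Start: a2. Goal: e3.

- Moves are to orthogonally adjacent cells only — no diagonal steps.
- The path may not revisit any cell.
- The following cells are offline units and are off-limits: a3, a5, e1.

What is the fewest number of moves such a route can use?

The Manhattan distance from a2 to e3 is |2−3| + |1−5| = 5, so at least 5 moves are needed.
A route of 5 moves achieves this: a2 → b2 → b3 → c3 → d3 → e3.
Since 5 matches the lower bound, it is optimal.

5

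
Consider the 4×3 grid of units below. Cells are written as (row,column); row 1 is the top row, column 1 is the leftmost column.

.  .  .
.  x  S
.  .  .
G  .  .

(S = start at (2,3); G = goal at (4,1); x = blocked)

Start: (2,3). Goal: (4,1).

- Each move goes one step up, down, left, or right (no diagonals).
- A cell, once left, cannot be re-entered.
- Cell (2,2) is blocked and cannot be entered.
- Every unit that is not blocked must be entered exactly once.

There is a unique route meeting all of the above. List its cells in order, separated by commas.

(2,3), (1,3), (1,2), (1,1), (2,1), (3,1), (3,2), (3,3), (4,3), (4,2), (4,1)

Need to visit all 11 open cells exactly once, starting at (2,3) and ending at (4,1).
Cell (1,1) has only two open neighbours ((2,1) and (1,2)), so the path must pass straight through it: one of those is the cell it's entered from and the other is where it exits.
Route from (2,3): up to (1,3), 2× left (reaching (1,1)), 2× down (reaching (3,1)), 2× right (reaching (3,3)), down to (4,3), 2× left (reaching (4,1)) — 10 moves in all.
Check: all 11 open cells covered.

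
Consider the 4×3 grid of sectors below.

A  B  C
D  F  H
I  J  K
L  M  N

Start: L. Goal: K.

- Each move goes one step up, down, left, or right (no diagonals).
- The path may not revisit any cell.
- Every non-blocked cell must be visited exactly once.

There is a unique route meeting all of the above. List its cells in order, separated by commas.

Need to visit all 12 open cells exactly once, starting at L and ending at K.
Route from L: 3× up (reaching A), 2× right (reaching C), down to H, left to F, 2× down (reaching M), right to N, up to K — 11 moves in all.
Check: all 12 open cells covered.

L, I, D, A, B, C, H, F, J, M, N, K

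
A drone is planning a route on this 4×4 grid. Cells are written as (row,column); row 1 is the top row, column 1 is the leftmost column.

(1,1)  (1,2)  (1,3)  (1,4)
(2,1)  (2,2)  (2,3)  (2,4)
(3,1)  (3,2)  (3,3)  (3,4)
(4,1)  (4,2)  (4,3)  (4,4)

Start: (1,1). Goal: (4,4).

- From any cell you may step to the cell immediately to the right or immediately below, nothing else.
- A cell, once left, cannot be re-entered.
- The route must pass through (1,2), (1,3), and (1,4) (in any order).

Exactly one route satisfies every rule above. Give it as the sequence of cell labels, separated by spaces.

Moves only go right or down, so the column and row indices never decrease.
Route from (1,1): 3× right (reaching (1,4)), 3× down (reaching (4,4)) — 6 moves in all.
Check: all required cells visited.

(1,1) (1,2) (1,3) (1,4) (2,4) (3,4) (4,4)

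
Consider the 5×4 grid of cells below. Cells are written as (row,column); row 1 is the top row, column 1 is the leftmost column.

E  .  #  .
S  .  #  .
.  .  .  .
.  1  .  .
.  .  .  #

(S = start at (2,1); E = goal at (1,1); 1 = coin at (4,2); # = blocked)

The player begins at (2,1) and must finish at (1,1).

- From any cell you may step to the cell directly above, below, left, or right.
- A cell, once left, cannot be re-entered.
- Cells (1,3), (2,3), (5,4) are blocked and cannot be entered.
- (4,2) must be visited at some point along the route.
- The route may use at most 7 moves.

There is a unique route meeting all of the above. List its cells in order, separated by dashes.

(2,1) - (3,1) - (4,1) - (4,2) - (3,2) - (2,2) - (1,2) - (1,1)

Any route must reach (4,2) and still end at (1,1) within 7 moves, so the order of the required stops is forced.
Route from (2,1): 2× down (reaching (4,1)), right to (4,2), 3× up (reaching (1,2)), left to (1,1) — 7 moves in all.
Check: all required cells visited; 7 ≤ 7 moves.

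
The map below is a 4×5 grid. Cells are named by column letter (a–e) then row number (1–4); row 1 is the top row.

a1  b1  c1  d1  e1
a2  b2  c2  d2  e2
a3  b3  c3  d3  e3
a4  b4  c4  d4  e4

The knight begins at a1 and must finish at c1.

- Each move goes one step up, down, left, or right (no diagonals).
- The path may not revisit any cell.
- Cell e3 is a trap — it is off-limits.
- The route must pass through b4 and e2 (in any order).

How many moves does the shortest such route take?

12

Any route passes through b4 and e2 in some order between a1 and c1. Summing Manhattan distances along each leg and taking the cheapest ordering (a1 → b4 → e2 → c1) gives a lower bound of 4 + 5 + 3 = 12 moves.
A route of 12 moves achieves this: a1 → a2 → a3 → a4 → b4 → b3 → b2 → c2 → d2 → e2 → e1 → d1 → c1.
Since 12 matches the lower bound, it is optimal.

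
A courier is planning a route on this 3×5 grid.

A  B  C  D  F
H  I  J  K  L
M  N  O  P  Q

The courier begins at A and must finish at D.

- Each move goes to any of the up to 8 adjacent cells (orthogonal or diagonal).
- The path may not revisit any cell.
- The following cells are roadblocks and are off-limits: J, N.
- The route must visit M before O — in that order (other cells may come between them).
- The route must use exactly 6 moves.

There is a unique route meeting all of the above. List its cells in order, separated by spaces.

A H M I O K D

The waypoints must appear in the order M, O, with no cell reused.
Route from A: down 2 to M, up-right 1 to I, down-right 1 to O, up-right 1 to K, up 1 to D — 6 moves in all.
Check: order respected (M at step 2, O at step 4); 6 moves as required.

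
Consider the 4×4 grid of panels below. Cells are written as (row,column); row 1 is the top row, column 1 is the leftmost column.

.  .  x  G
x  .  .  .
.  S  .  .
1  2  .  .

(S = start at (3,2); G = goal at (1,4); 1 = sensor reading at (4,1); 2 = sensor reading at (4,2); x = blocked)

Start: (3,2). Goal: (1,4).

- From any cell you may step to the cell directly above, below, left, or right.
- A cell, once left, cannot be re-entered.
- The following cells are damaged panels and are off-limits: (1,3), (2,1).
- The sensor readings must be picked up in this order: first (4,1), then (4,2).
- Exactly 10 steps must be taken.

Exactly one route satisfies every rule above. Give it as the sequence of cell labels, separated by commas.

(3,2), (3,1), (4,1), (4,2), (4,3), (4,4), (3,4), (3,3), (2,3), (2,4), (1,4)

The waypoints must appear in the order (4,1), (4,2), with no cell reused.
Route from (3,2): left to (3,1), down to (4,1), 3× right (reaching (4,4)), up to (3,4), left to (3,3), up to (2,3), right to (2,4), up to (1,4) — 10 moves in all.
Check: order respected (1 at step 2, 2 at step 3); 10 moves as required.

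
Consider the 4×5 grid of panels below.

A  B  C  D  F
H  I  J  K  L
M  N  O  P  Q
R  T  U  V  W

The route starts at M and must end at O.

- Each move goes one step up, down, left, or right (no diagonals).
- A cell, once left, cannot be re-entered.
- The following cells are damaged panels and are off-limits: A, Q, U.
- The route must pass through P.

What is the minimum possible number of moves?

Any route passes through P somewhere between M and O. Summing Manhattan distances along the two legs (M → P → O) gives a lower bound of 3 + 1 = 4 moves.
The shortest route satisfying every rule uses 6 moves: M → H → I → J → K → P → O.
The no-revisit rule (legs can't share cells) pushes the minimum above the 4-move bound; an exhaustive check rules out every length from 4 to 5, leaving 6 as the minimum.

6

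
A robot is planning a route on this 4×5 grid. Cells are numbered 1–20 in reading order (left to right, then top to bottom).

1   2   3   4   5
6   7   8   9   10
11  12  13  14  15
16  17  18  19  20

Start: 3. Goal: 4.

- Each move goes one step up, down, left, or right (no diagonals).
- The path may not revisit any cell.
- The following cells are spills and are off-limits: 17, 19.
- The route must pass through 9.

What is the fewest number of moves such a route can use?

Any route passes through 9 somewhere between 3 and 4. Summing Manhattan distances along the two legs (3 → 9 → 4) gives a lower bound of 2 + 1 = 3 moves.
A route of 3 moves achieves this: 3 → 8 → 9 → 4.
Since 3 matches the lower bound, it is optimal.

3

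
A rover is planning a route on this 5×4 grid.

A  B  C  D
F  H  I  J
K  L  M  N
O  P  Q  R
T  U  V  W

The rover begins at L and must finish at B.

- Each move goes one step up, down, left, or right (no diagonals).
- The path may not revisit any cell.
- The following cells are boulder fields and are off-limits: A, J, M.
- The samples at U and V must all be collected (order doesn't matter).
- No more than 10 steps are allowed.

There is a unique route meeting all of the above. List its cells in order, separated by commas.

L, P, Q, V, U, T, O, K, F, H, B

The 10-move cap with required stops at U, V leaves no slack for detours.
Route from L: down 1 to P, right 1 to Q, down 1 to V, left 2 to T, up 3 to F, right 1 to H, up 1 to B — 10 moves in all.
Check: all required cells visited; 10 ≤ 10 moves.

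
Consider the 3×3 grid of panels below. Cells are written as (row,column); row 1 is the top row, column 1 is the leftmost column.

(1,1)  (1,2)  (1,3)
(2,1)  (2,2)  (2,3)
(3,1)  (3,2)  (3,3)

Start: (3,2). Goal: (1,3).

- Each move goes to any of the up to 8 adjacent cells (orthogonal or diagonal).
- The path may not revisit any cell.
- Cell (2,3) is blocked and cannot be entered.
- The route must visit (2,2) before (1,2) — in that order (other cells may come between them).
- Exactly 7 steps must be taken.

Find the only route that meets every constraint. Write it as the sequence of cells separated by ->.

(3,2) -> (3,3) -> (2,2) -> (3,1) -> (2,1) -> (1,1) -> (1,2) -> (1,3)

The waypoints must appear in the order (2,2), (1,2), with no cell reused.
Route from (3,2): right 1 to (3,3), up-left 1 to (2,2), down-left 1 to (3,1), up 2 to (1,1), right 2 to (1,3) — 7 moves in all.
Check: order respected ((2,2) at step 2, (1,2) at step 6); 7 moves as required.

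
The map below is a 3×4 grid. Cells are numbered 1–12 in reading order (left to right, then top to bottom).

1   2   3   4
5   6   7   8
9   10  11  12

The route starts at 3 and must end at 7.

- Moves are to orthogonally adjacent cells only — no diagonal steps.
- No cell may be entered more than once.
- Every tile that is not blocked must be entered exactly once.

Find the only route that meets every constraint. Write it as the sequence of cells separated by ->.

3 -> 4 -> 8 -> 12 -> 11 -> 10 -> 9 -> 5 -> 1 -> 2 -> 6 -> 7

Need to visit all 12 open cells exactly once, starting at 3 and ending at 7.
Cell 12 has only two open neighbours (8 and 11), so the path must pass straight through it: one of those is the cell it's entered from and the other is where it exits.
Route from 3: right 1 to 4, down 2 to 12, left 3 to 9, up 2 to 1, right 1 to 2, down 1 to 6, right 1 to 7 — 11 moves in all.
Check: all 12 open cells covered.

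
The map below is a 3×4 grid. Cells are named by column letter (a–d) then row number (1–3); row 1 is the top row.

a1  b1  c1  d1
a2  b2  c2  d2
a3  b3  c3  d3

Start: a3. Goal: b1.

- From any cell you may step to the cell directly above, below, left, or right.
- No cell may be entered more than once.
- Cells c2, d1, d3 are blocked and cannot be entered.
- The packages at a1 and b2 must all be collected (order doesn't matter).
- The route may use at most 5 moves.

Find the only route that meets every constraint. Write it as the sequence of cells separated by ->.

a3 -> b3 -> b2 -> a2 -> a1 -> b1

The budget equals the shortest possible length, so every move has to be on a shortest route through the required cells.
Route from a3: right to b3, up to b2, left to a2, up to a1, right to b1 — 5 moves in all.
Check: all required cells visited; 5 ≤ 5 moves.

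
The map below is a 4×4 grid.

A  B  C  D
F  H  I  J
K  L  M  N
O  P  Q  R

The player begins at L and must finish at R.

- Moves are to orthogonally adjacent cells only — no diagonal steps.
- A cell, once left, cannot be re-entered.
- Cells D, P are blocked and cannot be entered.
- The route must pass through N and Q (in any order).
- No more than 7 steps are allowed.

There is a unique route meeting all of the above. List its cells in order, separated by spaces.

Any route must reach N and Q and still end at R within 7 moves, so the order of the required stops is forced.
Route from L: up to H, 2× right (reaching J), down to N, left to M, down to Q, right to R — 7 moves in all.
Check: all required cells visited; 7 ≤ 7 moves.

L H I J N M Q R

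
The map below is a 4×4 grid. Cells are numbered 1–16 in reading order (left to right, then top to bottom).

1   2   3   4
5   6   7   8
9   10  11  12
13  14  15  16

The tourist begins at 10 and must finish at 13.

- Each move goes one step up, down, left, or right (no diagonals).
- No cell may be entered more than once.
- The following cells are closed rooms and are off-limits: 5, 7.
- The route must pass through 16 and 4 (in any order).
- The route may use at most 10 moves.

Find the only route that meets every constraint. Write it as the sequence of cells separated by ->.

10 -> 6 -> 2 -> 3 -> 4 -> 8 -> 12 -> 16 -> 15 -> 14 -> 13

The 10-move cap with required stops at 16, 4 leaves no slack for detours.
Route from 10: up 2 to 2, right 2 to 4, down 3 to 16, left 3 to 13 — 10 moves in all.
Check: all required cells visited; 10 ≤ 10 moves.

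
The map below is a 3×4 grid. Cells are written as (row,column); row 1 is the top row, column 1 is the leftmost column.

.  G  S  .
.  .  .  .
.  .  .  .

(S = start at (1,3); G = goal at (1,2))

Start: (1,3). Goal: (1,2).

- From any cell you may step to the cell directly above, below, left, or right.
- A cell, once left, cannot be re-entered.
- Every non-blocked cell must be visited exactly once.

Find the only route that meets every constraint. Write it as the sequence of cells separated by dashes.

(1,3) - (1,4) - (2,4) - (3,4) - (3,3) - (2,3) - (2,2) - (3,2) - (3,1) - (2,1) - (1,1) - (1,2)

Need to visit all 12 open cells exactly once, starting at (1,3) and ending at (1,2).
Cell (1,4) has only two open neighbours ((2,4) and (1,3)), so the path must pass straight through it: one of those is the cell it's entered from and the other is where it exits.
Route from (1,3): right 1 to (1,4), down 2 to (3,4), left 1 to (3,3), up 1 to (2,3), left 1 to (2,2), down 1 to (3,2), left 1 to (3,1), up 2 to (1,1), right 1 to (1,2) — 11 moves in all.
Check: all 12 open cells covered.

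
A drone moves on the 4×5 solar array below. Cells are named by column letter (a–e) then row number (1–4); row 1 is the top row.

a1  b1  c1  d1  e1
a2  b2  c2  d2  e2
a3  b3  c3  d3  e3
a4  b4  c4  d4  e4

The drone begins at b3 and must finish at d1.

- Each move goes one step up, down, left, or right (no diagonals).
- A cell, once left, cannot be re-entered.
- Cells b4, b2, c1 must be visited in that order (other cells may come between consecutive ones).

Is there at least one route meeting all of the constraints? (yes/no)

yes

One route that works: b3 → b4 → a4 → a3 → a2 → b2 → b1 → c1 → d1.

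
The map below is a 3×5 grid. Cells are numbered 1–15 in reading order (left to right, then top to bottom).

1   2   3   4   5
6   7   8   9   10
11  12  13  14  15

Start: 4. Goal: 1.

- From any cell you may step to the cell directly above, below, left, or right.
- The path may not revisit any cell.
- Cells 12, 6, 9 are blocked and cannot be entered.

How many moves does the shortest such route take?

The Manhattan distance from 4 to 1 is |1−1| + |4−1| = 3, so at least 3 moves are needed.
A route of 3 moves achieves this: 4 → 3 → 2 → 1.
Since 3 matches the lower bound, it is optimal.

3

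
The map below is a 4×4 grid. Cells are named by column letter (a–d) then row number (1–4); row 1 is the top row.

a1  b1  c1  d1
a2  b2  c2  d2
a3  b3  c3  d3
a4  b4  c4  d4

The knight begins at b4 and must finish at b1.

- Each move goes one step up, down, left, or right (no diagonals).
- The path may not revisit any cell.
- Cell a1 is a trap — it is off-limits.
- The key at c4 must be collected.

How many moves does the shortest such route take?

5

Any route passes through c4 somewhere between b4 and b1. Summing Manhattan distances along the two legs (b4 → c4 → b1) gives a lower bound of 1 + 4 = 5 moves.
A route of 5 moves achieves this: b4 → c4 → c3 → c2 → c1 → b1.
Since 5 matches the lower bound, it is optimal.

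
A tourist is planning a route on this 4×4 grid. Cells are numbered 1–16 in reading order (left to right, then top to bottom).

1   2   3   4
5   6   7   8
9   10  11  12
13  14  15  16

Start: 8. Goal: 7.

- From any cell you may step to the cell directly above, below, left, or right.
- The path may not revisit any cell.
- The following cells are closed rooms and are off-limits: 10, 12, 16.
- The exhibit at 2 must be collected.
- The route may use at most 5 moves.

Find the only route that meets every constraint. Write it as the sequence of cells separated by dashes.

8 - 4 - 3 - 2 - 6 - 7

The budget equals the shortest possible length, so every move has to be on a shortest route through the required cells.
Route from 8: up 1 to 4, left 2 to 2, down 1 to 6, right 1 to 7 — 5 moves in all.
Check: all required cells visited; 5 ≤ 5 moves.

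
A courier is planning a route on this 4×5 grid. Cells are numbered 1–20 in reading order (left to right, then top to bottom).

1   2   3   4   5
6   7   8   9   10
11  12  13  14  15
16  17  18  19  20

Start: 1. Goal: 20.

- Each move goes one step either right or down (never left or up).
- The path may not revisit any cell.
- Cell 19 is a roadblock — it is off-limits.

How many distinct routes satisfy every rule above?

A right/down-only route from 1 to 20 makes exactly 3 down-moves and 4 right-moves in some order.
With no other constraints that would be C(7,3) = 35 routes.
Subtract routes through each blocked cell (inclusion–exclusion for overlaps): − through 19: 20 → 15.
That gives 15 routes.

15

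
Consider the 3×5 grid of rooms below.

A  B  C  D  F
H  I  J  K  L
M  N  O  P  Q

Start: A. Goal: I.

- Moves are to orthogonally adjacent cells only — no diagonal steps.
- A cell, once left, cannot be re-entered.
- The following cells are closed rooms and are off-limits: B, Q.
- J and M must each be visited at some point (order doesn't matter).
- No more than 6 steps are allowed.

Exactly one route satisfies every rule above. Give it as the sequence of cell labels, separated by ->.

The budget equals the shortest possible length, so every move has to be on a shortest route through the required cells.
Route from A: down 2 to M, right 2 to O, up 1 to J, left 1 to I — 6 moves in all.
Check: all required cells visited; 6 ≤ 6 moves.

A -> H -> M -> N -> O -> J -> I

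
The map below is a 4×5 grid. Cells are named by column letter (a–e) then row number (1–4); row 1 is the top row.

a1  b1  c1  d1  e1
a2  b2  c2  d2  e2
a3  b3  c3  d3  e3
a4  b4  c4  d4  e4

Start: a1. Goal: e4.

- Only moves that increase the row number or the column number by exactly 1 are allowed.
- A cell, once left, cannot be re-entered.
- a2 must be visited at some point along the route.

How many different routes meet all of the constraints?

15

A right/down-only route from a1 to e4 makes exactly 3 down-moves and 4 right-moves in some order.
With no other constraints that would be C(7,3) = 35 routes.
Split at a2 and multiply the segment counts: a1→a2: 1; a2→e4: 15; product = 15.
That gives 15 routes.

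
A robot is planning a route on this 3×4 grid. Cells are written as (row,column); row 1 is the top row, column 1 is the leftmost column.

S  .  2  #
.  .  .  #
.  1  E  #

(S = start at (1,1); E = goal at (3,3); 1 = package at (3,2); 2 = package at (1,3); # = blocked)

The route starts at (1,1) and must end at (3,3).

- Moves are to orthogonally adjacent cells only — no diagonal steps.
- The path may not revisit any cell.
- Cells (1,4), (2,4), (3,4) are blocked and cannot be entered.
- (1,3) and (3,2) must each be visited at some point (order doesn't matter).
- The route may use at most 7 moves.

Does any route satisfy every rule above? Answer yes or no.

One route that works: (1,1) → (1,2) → (1,3) → (2,3) → (2,2) → (3,2) → (3,3).

yes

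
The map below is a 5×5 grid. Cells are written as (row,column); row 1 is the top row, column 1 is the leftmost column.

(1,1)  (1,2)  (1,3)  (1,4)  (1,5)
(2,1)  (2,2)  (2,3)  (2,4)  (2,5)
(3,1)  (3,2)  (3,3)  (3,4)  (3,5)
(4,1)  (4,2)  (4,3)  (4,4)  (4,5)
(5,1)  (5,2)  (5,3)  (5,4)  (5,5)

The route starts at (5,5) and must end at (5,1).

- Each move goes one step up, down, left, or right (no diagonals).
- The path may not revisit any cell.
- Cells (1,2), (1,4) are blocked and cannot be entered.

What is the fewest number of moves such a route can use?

The Manhattan distance from (5,5) to (5,1) is |5−5| + |5−1| = 4, so at least 4 moves are needed.
A route of 4 moves achieves this: (5,5) → (5,4) → (5,3) → (5,2) → (5,1).
Since 4 matches the lower bound, it is optimal.

4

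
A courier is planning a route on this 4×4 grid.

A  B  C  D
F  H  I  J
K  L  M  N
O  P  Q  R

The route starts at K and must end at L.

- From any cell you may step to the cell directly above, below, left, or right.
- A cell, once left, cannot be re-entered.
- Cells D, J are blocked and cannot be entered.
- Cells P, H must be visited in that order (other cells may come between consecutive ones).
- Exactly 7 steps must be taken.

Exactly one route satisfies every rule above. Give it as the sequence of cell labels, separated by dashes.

The waypoints must appear in the order P, H, with no cell reused.
Route from K: down 1 to O, right 2 to Q, up 2 to I, left 1 to H, down 1 to L — 7 moves in all.
Check: order respected (P at step 2, H at step 6); 7 moves as required.

K - O - P - Q - M - I - H - L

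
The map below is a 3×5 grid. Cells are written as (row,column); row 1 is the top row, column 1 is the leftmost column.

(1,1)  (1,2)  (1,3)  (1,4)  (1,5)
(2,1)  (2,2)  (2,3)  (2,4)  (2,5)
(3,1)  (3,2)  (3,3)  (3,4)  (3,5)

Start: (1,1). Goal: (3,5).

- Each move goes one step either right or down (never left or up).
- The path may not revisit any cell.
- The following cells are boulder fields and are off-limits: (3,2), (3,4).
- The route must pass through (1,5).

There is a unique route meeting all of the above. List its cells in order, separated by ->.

(1,1) -> (1,2) -> (1,3) -> (1,4) -> (1,5) -> (2,5) -> (3,5)

Moves only go right or down, so the column and row indices never decrease.
Route from (1,1): right 4 to (1,5), down 2 to (3,5) — 6 moves in all.
Check: all required cells visited.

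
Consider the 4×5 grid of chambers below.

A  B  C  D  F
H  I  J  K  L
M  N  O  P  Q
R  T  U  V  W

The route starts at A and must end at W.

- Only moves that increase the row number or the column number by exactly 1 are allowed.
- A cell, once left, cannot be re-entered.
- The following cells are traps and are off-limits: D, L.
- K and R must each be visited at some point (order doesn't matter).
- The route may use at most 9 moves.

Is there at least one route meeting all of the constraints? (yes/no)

no

R is below but to the left of K: going K → R would need a leftward move and R → K an upward move, so no right/down-only route can visit both required cells.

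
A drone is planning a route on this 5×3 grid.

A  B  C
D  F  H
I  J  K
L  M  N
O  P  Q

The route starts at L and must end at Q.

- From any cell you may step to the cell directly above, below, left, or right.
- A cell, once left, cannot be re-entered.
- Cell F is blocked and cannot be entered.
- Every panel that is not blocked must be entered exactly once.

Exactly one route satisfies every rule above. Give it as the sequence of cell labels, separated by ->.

Need to visit all 14 open cells exactly once, starting at L and ending at Q.
Cell B has only two open neighbours (A and C), so the path must pass straight through it: one of those is the cell it's entered from and the other is where it exits.
Route from L: down 1 to O, right 1 to P, up 2 to J, left 1 to I, up 2 to A, right 2 to C, down 4 to Q — 13 moves in all.
Check: all 14 open cells covered.

L -> O -> P -> M -> J -> I -> D -> A -> B -> C -> H -> K -> N -> Q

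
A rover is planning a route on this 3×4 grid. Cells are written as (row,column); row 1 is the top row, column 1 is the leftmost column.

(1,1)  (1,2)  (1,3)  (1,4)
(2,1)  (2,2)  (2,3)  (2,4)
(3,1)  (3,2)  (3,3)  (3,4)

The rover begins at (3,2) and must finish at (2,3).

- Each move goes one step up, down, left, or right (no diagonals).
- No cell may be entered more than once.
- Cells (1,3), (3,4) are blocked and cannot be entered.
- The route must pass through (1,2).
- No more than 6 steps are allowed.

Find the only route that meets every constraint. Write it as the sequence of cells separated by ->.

(3,2) -> (3,1) -> (2,1) -> (1,1) -> (1,2) -> (2,2) -> (2,3)

The 6-move cap with required stops at (1,2) leaves no slack for detours.
Route from (3,2): left to (3,1), 2× up (reaching (1,1)), right to (1,2), down to (2,2), right to (2,3) — 6 moves in all.
Check: all required cells visited; 6 ≤ 6 moves.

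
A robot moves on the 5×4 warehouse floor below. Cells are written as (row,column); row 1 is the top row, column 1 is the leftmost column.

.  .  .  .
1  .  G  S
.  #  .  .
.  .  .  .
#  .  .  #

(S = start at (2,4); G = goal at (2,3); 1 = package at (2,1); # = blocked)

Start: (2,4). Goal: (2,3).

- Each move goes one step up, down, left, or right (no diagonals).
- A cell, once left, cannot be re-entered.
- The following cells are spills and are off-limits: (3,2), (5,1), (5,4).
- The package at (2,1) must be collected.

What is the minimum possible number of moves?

7

Any route passes through (2,1) somewhere between (2,4) and (2,3). Summing Manhattan distances along the two legs ((2,4) → (2,1) → (2,3)) gives a lower bound of 3 + 2 = 5 moves.
The shortest route satisfying every rule uses 7 moves: (2,4) → (1,4) → (1,3) → (1,2) → (1,1) → (2,1) → (2,2) → (2,3).
The bound of 5 isn't tight here; checking systematically, no route of length 5 through 6 satisfies every constraint, so 7 is the minimum.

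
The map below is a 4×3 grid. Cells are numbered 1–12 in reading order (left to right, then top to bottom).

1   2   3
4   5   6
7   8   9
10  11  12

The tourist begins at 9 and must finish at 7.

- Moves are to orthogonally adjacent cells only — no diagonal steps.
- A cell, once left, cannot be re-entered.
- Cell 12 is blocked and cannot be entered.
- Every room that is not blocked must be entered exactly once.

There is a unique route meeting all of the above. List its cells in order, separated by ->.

Need to visit all 11 open cells exactly once, starting at 9 and ending at 7.
Cell 1 has only two open neighbours (4 and 2), so the path must pass straight through it: one of those is the cell it's entered from and the other is where it exits.
Route from 9: 2× up (reaching 3), 2× left (reaching 1), down to 4, right to 5, 2× down (reaching 11), left to 10, up to 7 — 10 moves in all.
Check: all 11 open cells covered.

9 -> 6 -> 3 -> 2 -> 1 -> 4 -> 5 -> 8 -> 11 -> 10 -> 7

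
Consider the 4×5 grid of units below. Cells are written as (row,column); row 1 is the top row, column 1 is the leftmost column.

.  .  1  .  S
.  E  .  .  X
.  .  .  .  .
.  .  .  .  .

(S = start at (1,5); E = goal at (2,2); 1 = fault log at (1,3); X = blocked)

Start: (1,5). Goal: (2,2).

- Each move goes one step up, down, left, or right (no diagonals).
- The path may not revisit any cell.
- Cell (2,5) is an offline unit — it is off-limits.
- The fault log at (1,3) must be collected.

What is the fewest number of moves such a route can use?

Any route passes through (1,3) somewhere between (1,5) and (2,2). Summing Manhattan distances along the two legs ((1,5) → (1,3) → (2,2)) gives a lower bound of 2 + 2 = 4 moves.
A route of 4 moves achieves this: (1,5) → (1,4) → (1,3) → (2,3) → (2,2).
Since 4 matches the lower bound, it is optimal.

4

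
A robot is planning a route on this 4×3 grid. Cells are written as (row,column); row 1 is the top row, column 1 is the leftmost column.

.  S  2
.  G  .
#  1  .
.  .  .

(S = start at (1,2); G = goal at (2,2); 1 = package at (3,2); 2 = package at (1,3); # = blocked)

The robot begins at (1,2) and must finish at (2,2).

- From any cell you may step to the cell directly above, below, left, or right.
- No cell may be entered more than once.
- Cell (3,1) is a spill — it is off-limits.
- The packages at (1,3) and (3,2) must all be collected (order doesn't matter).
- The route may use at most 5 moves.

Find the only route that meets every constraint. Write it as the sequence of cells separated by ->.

(1,2) -> (1,3) -> (2,3) -> (3,3) -> (3,2) -> (2,2)

The 5-move cap with required stops at (1,3), (3,2) leaves no slack for detours.
Route from (1,2): right 1 to (1,3), down 2 to (3,3), left 1 to (3,2), up 1 to (2,2) — 5 moves in all.
Check: all required cells visited; 5 ≤ 5 moves.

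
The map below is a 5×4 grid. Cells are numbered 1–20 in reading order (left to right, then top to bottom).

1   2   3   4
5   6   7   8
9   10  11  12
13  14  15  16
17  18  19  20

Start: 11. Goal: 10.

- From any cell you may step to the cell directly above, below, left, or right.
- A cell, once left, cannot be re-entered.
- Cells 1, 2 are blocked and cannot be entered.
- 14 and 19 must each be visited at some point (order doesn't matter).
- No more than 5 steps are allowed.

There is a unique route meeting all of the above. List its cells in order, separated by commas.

11, 15, 19, 18, 14, 10

The 5-move cap with required stops at 14, 19 leaves no slack for detours.
Route from 11: 2× down (reaching 19), left to 18, 2× up (reaching 10) — 5 moves in all.
Check: all required cells visited; 5 ≤ 5 moves.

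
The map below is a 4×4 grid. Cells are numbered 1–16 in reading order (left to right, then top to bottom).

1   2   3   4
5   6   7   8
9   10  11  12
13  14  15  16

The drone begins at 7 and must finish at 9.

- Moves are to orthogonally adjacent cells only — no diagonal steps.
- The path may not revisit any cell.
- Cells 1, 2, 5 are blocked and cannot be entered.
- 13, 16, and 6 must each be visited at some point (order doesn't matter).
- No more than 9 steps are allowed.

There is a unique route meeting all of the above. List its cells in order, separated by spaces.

7 6 10 11 12 16 15 14 13 9

The 9-move cap with required stops at 13, 16, 6 leaves no slack for detours.
Route from 7: left 1 to 6, down 1 to 10, right 2 to 12, down 1 to 16, left 3 to 13, up 1 to 9 — 9 moves in all.
Check: all required cells visited; 9 ≤ 9 moves.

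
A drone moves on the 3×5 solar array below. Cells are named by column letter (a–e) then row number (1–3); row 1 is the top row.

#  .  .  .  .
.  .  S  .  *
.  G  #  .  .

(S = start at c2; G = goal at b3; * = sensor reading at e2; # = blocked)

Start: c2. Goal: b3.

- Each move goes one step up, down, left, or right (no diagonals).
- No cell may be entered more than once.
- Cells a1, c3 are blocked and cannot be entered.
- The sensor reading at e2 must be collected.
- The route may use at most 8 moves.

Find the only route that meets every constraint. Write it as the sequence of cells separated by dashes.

c2 - d2 - e2 - e1 - d1 - c1 - b1 - b2 - b3

The budget equals the shortest possible length, so every move has to be on a shortest route through the required cells.
Route from c2: right 2 to e2, up 1 to e1, left 3 to b1, down 2 to b3 — 8 moves in all.
Check: all required cells visited; 8 ≤ 8 moves.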